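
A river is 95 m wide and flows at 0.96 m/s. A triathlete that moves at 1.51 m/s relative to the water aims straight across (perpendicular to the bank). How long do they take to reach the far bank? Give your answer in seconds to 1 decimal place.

The component of the triathlete's velocity perpendicular to the bank is 1.51 m/s.
The flow acts along the bank and has no component across it.
Time = 95 / 1.510 = 62.914 s.

62.9 s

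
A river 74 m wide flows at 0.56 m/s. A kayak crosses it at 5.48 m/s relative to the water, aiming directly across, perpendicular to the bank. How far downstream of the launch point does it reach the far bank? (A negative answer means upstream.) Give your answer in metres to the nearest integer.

Perpendicular speed = 5.480 m/s; crossing time = 74 / 5.480 = 13.504 s.
Net downstream speed = 0.560 m/s.
Drift = 0.560 × 13.504 = 7.562 m (downstream).

8 m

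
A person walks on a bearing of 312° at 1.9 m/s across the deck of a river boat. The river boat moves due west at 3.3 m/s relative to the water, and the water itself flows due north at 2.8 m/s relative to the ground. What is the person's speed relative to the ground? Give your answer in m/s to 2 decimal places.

In east/north components (m/s): person relative to river boat = (-1.412, 1.271); river boat relative to water = (-3.300, 0.000); water relative to ground = (0.000, 2.800).
Sum = (-4.712, 4.071) m/s.
Speed = |(-4.712, 4.071)| = 6.227 m/s.

6.23 m/s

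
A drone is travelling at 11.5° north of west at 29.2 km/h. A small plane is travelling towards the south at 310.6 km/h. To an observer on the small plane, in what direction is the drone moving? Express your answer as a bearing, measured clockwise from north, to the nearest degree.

Taking east as x and north as y: drone velocity = (-28.614, 5.822) km/h; small plane velocity = (0.000, -310.600) km/h.
Velocity of drone relative to small plane = (-28.614, 5.822) − (0.000, -310.600) = (-28.614, 316.422) km/h.
Bearing = atan2(-28.61, 316.42) = 354.83° clockwise from north.

355°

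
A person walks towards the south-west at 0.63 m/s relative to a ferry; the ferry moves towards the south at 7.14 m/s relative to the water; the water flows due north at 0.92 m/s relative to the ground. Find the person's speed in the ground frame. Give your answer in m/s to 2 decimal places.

In east/north components (m/s): person relative to ferry = (-0.445, -0.445); ferry relative to water = (0.000, -7.140); water relative to ground = (0.000, 0.920).
Sum = (-0.445, -6.665) m/s.
Speed = |(-0.445, -6.665)| = 6.680 m/s.

6.68 m/s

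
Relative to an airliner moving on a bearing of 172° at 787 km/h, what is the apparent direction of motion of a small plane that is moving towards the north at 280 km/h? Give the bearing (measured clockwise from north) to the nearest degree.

Taking east as x and north as y: small plane velocity = (0.000, 280.000) km/h; airliner velocity = (109.529, -779.341) km/h.
Velocity of small plane relative to airliner = (0.000, 280.000) − (109.529, -779.341) = (-109.529, 1059.341) km/h.
Bearing = atan2(-109.53, 1059.34) = 354.10° clockwise from north.

354°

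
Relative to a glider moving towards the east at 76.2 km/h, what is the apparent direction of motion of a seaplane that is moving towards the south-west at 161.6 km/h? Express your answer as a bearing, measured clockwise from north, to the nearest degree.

Taking east as x and north as y: seaplane velocity = (-114.268, -114.268) km/h; glider velocity = (76.200, 0.000) km/h.
Velocity of seaplane relative to glider = (-114.268, -114.268) − (76.200, 0.000) = (-190.468, -114.268) km/h.
Bearing = atan2(-190.47, -114.27) = 239.04° clockwise from north.

239°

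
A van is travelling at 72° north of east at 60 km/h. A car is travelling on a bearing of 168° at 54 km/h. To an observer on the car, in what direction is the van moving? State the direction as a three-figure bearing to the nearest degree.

004°

Taking east as x and north as y: van velocity = (18.541, 57.063) km/h; car velocity = (11.227, -52.820) km/h.
Velocity of van relative to car = (18.541, 57.063) − (11.227, -52.820) = (7.314, 109.883) km/h.
Bearing = atan2(7.31, 109.88) = 3.81° clockwise from north.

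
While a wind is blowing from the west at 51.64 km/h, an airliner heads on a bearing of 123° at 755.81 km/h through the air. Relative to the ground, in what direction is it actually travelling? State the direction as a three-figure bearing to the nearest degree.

Taking east as x and north as y: velocity relative to the air = (633.876, -411.644) km/h; the air relative to ground = (51.640, 0.000) km/h.
Velocity relative to ground = (633.876, -411.644) + (51.640, 0.000) = (685.516, -411.644) km/h.
Bearing = atan2(685.52, -411.64) = 120.98° clockwise from north.

121°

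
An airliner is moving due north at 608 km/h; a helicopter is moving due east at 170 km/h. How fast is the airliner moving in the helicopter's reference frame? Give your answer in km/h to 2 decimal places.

Taking east as x and north as y: airliner velocity = (0.000, 608.000) km/h; helicopter velocity = (170.000, 0.000) km/h.
Velocity of airliner relative to helicopter = (0.000, 608.000) − (170.000, 0.000) = (-170.000, 608.000) km/h.
Magnitude = |(-170.000, 608.000)| = 631.319 km/h.

631.32 km/h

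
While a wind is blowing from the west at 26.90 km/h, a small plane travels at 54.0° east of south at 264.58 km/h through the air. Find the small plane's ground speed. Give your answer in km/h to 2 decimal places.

Taking east as x and north as y: velocity relative to the air = (214.050, -155.516) km/h; the air relative to ground = (26.900, 0.000) km/h.
Velocity relative to ground = (214.050, -155.516) + (26.900, 0.000) = (240.950, -155.516) km/h.
Speed = |(240.950, -155.516)| = 286.779 km/h.

286.78 km/h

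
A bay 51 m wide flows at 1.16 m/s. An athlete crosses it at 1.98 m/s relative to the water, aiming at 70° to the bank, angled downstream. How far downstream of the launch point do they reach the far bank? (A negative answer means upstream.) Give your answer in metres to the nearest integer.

Perpendicular speed = 1.861 m/s; crossing time = 51 / 1.861 = 27.411 s.
Net downstream speed = 1.837 m/s.
Drift = 1.837 × 27.411 = 50.359 m (downstream).

50 m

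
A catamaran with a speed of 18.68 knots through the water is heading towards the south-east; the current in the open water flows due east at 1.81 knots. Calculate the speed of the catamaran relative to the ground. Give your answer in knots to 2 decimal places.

20.00 knots

Taking east as x and north as y: velocity relative to the water = (13.209, -13.209) knots; the water relative to ground = (1.810, 0.000) knots.
Velocity relative to ground = (13.209, -13.209) + (1.810, 0.000) = (15.019, -13.209) knots.
Speed = |(15.019, -13.209)| = 20.001 knots.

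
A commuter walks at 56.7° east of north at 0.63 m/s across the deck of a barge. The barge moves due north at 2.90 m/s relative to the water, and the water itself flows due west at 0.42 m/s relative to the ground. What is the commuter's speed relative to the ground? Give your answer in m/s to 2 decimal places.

In east/north components (m/s): commuter relative to barge = (0.527, 0.346); barge relative to water = (0.000, 2.900); water relative to ground = (-0.420, 0.000).
Sum = (0.107, 3.246) m/s.
Speed = |(0.107, 3.246)| = 3.248 m/s.

3.25 m/s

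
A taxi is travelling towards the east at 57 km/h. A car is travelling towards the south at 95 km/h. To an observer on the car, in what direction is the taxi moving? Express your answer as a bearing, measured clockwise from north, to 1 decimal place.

031.0°

Taking east as x and north as y: taxi velocity = (57.000, 0.000) km/h; car velocity = (0.000, -95.000) km/h.
Velocity of taxi relative to car = (57.000, 0.000) − (0.000, -95.000) = (57.000, 95.000) km/h.
Bearing = atan2(57.00, 95.00) = 30.96° clockwise from north.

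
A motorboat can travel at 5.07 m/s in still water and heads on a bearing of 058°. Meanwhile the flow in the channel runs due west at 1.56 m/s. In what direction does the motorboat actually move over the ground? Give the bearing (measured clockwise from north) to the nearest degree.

046°

Taking east as x and north as y: velocity relative to the water = (4.300, 2.687) m/s; the water relative to ground = (-1.560, 0.000) m/s.
Velocity relative to ground = (4.300, 2.687) + (-1.560, 0.000) = (2.740, 2.687) m/s.
Bearing = atan2(2.74, 2.69) = 45.56° clockwise from north.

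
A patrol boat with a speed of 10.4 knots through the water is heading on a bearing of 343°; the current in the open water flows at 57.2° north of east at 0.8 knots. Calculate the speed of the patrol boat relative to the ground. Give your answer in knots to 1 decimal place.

Taking east as x and north as y: velocity relative to the water = (-3.041, 9.946) knots; the water relative to ground = (0.433, 0.672) knots.
Velocity relative to ground = (-3.041, 9.946) + (0.433, 0.672) = (-2.607, 10.618) knots.
Speed = |(-2.607, 10.618)| = 10.933 knots.

10.9 knots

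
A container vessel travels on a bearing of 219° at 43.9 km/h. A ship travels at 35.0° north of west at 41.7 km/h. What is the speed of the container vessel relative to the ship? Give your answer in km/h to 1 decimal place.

58.4 km/h

Taking east as x and north as y: container vessel velocity = (-27.627, -34.117) km/h; ship velocity = (-34.159, 23.918) km/h.
Velocity of container vessel relative to ship = (-27.627, -34.117) − (-34.159, 23.918) = (6.531, -58.035) km/h.
Magnitude = |(6.531, -58.035)| = 58.401 km/h.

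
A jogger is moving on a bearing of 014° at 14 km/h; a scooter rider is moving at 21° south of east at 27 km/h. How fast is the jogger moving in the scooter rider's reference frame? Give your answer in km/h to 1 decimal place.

Taking east as x and north as y: jogger velocity = (3.387, 13.584) km/h; scooter rider velocity = (25.207, -9.676) km/h.
Velocity of jogger relative to scooter rider = (3.387, 13.584) − (25.207, -9.676) = (-21.820, 23.260) km/h.
Magnitude = |(-21.820, 23.260)| = 31.893 km/h.

31.9 km/h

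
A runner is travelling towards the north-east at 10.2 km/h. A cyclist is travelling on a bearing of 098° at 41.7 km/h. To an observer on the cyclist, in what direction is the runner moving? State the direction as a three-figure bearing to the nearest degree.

Taking east as x and north as y: runner velocity = (7.212, 7.212) km/h; cyclist velocity = (41.294, -5.804) km/h.
Velocity of runner relative to cyclist = (7.212, 7.212) − (41.294, -5.804) = (-34.082, 13.016) km/h.
Bearing = atan2(-34.08, 13.02) = 290.90° clockwise from north.

291°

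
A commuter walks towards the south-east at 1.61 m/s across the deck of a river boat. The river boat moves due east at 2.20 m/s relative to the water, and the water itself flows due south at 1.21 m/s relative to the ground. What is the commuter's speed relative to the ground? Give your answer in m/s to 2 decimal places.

4.08 m/s

In east/north components (m/s): commuter relative to river boat = (1.138, -1.138); river boat relative to water = (2.200, 0.000); water relative to ground = (0.000, -1.210).
Sum = (3.338, -2.348) m/s.
Speed = |(3.338, -2.348)| = 4.082 m/s.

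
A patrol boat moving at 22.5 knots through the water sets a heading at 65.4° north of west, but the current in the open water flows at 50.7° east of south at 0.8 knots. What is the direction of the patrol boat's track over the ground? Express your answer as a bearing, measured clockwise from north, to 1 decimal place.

Taking east as x and north as y: velocity relative to the water = (-9.366, 20.458) knots; the water relative to ground = (0.619, -0.507) knots.
Velocity relative to ground = (-9.366, 20.458) + (0.619, -0.507) = (-8.747, 19.951) knots.
Bearing = atan2(-8.75, 19.95) = 336.33° clockwise from north.

336.3°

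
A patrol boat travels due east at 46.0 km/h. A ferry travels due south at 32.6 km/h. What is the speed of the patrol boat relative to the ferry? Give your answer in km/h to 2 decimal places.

Taking east as x and north as y: patrol boat velocity = (46.000, 0.000) km/h; ferry velocity = (0.000, -32.600) km/h.
Velocity of patrol boat relative to ferry = (46.000, 0.000) − (0.000, -32.600) = (46.000, 32.600) km/h.
Magnitude = |(46.000, 32.600)| = 56.380 km/h.

56.38 km/h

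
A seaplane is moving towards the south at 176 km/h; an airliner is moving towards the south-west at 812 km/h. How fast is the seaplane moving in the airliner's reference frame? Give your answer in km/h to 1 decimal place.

698.7 km/h

Taking east as x and north as y: seaplane velocity = (0.000, -176.000) km/h; airliner velocity = (-574.171, -574.171) km/h.
Velocity of seaplane relative to airliner = (0.000, -176.000) − (-574.171, -574.171) = (574.171, 398.171) km/h.
Magnitude = |(574.171, 398.171)| = 698.722 km/h.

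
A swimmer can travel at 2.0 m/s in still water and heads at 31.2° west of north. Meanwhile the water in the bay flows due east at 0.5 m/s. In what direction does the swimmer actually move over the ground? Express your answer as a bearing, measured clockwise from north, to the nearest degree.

Taking east as x and north as y: velocity relative to the water = (-1.036, 1.711) m/s; the water relative to ground = (0.500, 0.000) m/s.
Velocity relative to ground = (-1.036, 1.711) + (0.500, 0.000) = (-0.536, 1.711) m/s.
Bearing = atan2(-0.54, 1.71) = 342.60° clockwise from north.

343°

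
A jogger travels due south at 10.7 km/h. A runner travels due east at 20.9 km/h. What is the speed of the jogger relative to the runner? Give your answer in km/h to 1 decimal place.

Taking east as x and north as y: jogger velocity = (0.000, -10.700) km/h; runner velocity = (20.900, 0.000) km/h.
Velocity of jogger relative to runner = (0.000, -10.700) − (20.900, 0.000) = (-20.900, -10.700) km/h.
Magnitude = |(-20.900, -10.700)| = 23.480 km/h.

23.5 km/h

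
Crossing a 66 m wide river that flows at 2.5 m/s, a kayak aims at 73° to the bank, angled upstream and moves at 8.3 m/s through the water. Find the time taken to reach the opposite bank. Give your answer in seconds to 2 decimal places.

The component of the kayak's velocity perpendicular to the bank is 8.3 × sin 73° = 7.937 m/s.
The current is parallel to the bank, so it does not affect the crossing time.
Time = 66 / 7.937 = 8.315 s.

8.32 s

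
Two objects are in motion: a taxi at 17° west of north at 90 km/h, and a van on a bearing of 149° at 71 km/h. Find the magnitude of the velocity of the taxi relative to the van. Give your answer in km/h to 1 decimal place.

Taking east as x and north as y: taxi velocity = (-26.313, 86.067) km/h; van velocity = (36.568, -60.859) km/h.
Velocity of taxi relative to van = (-26.313, 86.067) − (36.568, -60.859) = (-62.881, 146.926) km/h.
Magnitude = |(-62.881, 146.926)| = 159.817 km/h.

159.8 km/h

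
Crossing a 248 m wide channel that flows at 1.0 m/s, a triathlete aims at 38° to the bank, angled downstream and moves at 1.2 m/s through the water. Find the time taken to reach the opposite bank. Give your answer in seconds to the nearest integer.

336 s

The component of the triathlete's velocity perpendicular to the bank is 1.2 × sin 38° = 0.739 m/s.
Only the cross-stream component determines the crossing time; the current contributes nothing perpendicular to the bank.
Time = 248 / 0.739 = 335.682 s.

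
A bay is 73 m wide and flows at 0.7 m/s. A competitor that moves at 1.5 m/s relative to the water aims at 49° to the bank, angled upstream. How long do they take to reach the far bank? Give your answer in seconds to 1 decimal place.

64.5 s

The component of the competitor's velocity perpendicular to the bank is 1.5 × sin 49° = 1.132 m/s.
The flow acts along the bank and has no component across it.
Time = 73 / 1.132 = 64.484 s.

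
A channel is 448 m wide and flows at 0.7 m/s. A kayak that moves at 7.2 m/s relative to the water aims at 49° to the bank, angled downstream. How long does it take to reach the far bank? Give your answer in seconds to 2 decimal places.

The component of the kayak's velocity perpendicular to the bank is 7.2 × sin 49° = 5.434 m/s.
The flow acts along the bank and has no component across it.
Time = 448 / 5.434 = 82.445 s.

82.45 s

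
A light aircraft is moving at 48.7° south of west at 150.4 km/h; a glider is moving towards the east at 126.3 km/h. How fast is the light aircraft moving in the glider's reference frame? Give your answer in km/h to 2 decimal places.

Taking east as x and north as y: light aircraft velocity = (-99.264, -112.990) km/h; glider velocity = (126.300, 0.000) km/h.
Velocity of light aircraft relative to glider = (-99.264, -112.990) − (126.300, 0.000) = (-225.564, -112.990) km/h.
Magnitude = |(-225.564, -112.990)| = 252.282 km/h.

252.28 km/h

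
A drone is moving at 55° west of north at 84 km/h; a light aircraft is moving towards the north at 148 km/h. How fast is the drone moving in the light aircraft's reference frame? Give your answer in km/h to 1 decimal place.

121.2 km/h

Taking east as x and north as y: drone velocity = (-68.809, 48.180) km/h; light aircraft velocity = (0.000, 148.000) km/h.
Velocity of drone relative to light aircraft = (-68.809, 48.180) − (0.000, 148.000) = (-68.809, -99.820) km/h.
Magnitude = |(-68.809, -99.820)| = 121.238 km/h.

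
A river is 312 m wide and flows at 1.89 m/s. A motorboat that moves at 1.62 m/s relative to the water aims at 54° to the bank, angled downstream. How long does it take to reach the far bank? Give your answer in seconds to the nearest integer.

The component of the motorboat's velocity perpendicular to the bank is 1.62 × sin 54° = 1.311 m/s.
Only the cross-stream component determines the crossing time; the current contributes nothing perpendicular to the bank.
Time = 312 / 1.311 = 238.058 s.

238 s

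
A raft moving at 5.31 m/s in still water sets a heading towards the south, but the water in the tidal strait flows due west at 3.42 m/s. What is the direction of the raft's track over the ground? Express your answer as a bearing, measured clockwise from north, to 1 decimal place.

212.8°

Taking east as x and north as y: velocity relative to the water = (0.000, -5.310) m/s; the water relative to ground = (-3.420, 0.000) m/s.
Velocity relative to ground = (0.000, -5.310) + (-3.420, 0.000) = (-3.420, -5.310) m/s.
Bearing = atan2(-3.42, -5.31) = 212.78° clockwise from north.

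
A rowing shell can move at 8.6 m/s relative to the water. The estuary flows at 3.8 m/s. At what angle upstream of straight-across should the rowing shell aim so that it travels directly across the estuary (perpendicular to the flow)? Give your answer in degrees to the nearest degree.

26°

To cancel the current, the upstream component of the rowing shell's velocity must equal the flow: 8.6 sin θ = 3.8.
sin θ = 3.8 / 8.6 = 0.4419.
θ = arcsin(0.4419) = 26.223°.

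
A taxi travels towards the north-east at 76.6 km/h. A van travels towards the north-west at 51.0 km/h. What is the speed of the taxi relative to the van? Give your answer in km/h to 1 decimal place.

Taking east as x and north as y: taxi velocity = (54.164, 54.164) km/h; van velocity = (-36.062, 36.062) km/h.
Velocity of taxi relative to van = (54.164, 54.164) − (-36.062, 36.062) = (90.227, 18.102) km/h.
Magnitude = |(90.227, 18.102)| = 92.025 km/h.

92.0 km/h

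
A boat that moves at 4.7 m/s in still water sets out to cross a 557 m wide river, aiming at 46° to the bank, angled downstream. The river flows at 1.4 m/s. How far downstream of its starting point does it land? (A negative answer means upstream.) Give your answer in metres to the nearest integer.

Perpendicular speed = 3.381 m/s; crossing time = 557 / 3.381 = 164.749 s.
Net downstream speed = 4.665 m/s.
Drift = 4.665 × 164.749 = 768.537 m (downstream).

769 m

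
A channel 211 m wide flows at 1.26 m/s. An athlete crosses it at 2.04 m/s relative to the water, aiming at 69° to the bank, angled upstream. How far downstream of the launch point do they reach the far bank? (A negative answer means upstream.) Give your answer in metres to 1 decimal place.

Perpendicular speed = 1.905 m/s; crossing time = 211 / 1.905 = 110.790 s.
Net downstream speed = 0.529 m/s.
Drift = 0.529 × 110.790 = 58.600 m (downstream).

58.6 m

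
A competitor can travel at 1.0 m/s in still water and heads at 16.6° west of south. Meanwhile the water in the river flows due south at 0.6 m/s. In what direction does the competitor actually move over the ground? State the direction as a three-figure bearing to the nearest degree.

Taking east as x and north as y: velocity relative to the water = (-0.286, -0.958) m/s; the water relative to ground = (0.000, -0.600) m/s.
Velocity relative to ground = (-0.286, -0.958) + (0.000, -0.600) = (-0.286, -1.558) m/s.
Bearing = atan2(-0.29, -1.56) = 190.39° clockwise from north.

190°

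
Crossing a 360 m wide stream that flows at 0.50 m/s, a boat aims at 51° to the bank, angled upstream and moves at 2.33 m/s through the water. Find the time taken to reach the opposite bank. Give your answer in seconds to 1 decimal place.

The component of the boat's velocity perpendicular to the bank is 2.33 × sin 51° = 1.811 m/s.
The flow acts along the bank and has no component across it.
Time = 360 / 1.811 = 198.813 s.

198.8 s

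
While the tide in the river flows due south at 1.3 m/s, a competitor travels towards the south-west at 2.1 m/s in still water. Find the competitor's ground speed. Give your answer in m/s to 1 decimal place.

3.2 m/s

Taking east as x and north as y: velocity relative to the water = (-1.485, -1.485) m/s; the water relative to ground = (0.000, -1.300) m/s.
Velocity relative to ground = (-1.485, -1.485) + (0.000, -1.300) = (-1.485, -2.785) m/s.
Speed = |(-1.485, -2.785)| = 3.156 m/s.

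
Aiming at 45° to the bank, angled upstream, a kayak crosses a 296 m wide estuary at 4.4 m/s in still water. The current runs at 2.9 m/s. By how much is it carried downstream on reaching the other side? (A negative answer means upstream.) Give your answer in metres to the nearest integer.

Perpendicular speed = 3.111 m/s; crossing time = 296 / 3.111 = 95.138 s.
Net downstream speed = -0.211 m/s.
Drift = -0.211 × 95.138 = -20.100 m (upstream).

-20 m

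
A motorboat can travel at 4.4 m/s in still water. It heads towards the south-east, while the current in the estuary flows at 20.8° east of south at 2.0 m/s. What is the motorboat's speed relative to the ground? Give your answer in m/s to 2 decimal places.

Taking east as x and north as y: velocity relative to the water = (3.111, -3.111) m/s; the water relative to ground = (0.710, -1.870) m/s.
Velocity relative to ground = (3.111, -3.111) + (0.710, -1.870) = (3.821, -4.981) m/s.
Speed = |(3.821, -4.981)| = 6.278 m/s.

6.28 m/s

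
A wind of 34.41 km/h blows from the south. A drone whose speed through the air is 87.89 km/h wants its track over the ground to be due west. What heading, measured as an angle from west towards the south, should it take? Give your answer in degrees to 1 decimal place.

The wind pushes perpendicular to the desired track; the heading must have a component into the wind equal to 34.41 km/h: 87.89 sin θ = 34.41.
sin θ = 0.3915, so θ = 23.049°.

23.0°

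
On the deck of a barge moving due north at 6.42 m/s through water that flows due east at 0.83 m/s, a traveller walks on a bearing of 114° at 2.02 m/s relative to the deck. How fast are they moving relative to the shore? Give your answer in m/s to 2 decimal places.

In east/north components (m/s): traveller relative to barge = (1.845, -0.822); barge relative to water = (0.000, 6.420); water relative to ground = (0.830, 0.000).
Sum = (2.675, 5.598) m/s.
Speed = |(2.675, 5.598)| = 6.205 m/s.

6.20 m/s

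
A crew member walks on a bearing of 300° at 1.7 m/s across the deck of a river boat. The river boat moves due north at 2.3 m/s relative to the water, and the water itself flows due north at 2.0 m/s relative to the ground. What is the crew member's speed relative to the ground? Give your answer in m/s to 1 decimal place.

In east/north components (m/s): crew member relative to river boat = (-1.472, 0.850); river boat relative to water = (0.000, 2.300); water relative to ground = (0.000, 2.000).
Sum = (-1.472, 5.150) m/s.
Speed = |(-1.472, 5.150)| = 5.356 m/s.

5.4 m/s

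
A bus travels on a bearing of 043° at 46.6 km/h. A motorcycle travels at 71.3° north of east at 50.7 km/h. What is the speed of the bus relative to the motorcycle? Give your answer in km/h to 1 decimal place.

Taking east as x and north as y: bus velocity = (31.781, 34.081) km/h; motorcycle velocity = (16.255, 48.024) km/h.
Velocity of bus relative to motorcycle = (31.781, 34.081) − (16.255, 48.024) = (15.526, -13.942) km/h.
Magnitude = |(15.526, -13.942)| = 20.867 km/h.

20.9 km/h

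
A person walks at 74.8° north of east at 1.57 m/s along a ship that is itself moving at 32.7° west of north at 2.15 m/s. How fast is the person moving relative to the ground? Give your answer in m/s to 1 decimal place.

3.4 m/s

Taking east as x and north as y: ship velocity = (-1.162, 1.809) m/s; person velocity relative to ship = (0.412, 1.515) m/s.
Velocity relative to ground = (-1.162, 1.809) + (0.412, 1.515) = (-0.750, 3.324) m/s.
Speed = |(-0.750, 3.324)| = 3.408 m/s.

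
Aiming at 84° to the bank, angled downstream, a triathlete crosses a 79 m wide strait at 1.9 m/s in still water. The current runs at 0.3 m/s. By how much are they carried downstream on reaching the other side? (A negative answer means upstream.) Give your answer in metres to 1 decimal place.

20.8 m

Perpendicular speed = 1.890 m/s; crossing time = 79 / 1.890 = 41.808 s.
Net downstream speed = 0.499 m/s.
Drift = 0.499 × 41.808 = 20.846 m (downstream).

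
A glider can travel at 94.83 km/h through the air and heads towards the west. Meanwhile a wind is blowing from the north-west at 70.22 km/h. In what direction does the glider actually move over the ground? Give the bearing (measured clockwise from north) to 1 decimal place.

222.3°

Taking east as x and north as y: velocity relative to the air = (-94.830, 0.000) km/h; the air relative to ground = (49.653, -49.653) km/h.
Velocity relative to ground = (-94.830, 0.000) + (49.653, -49.653) = (-45.177, -49.653) km/h.
Bearing = atan2(-45.18, -49.65) = 222.30° clockwise from north.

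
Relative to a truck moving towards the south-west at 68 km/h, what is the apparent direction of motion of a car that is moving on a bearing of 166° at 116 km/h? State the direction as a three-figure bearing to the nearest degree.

130°

Taking east as x and north as y: car velocity = (28.063, -112.554) km/h; truck velocity = (-48.083, -48.083) km/h.
Velocity of car relative to truck = (28.063, -112.554) − (-48.083, -48.083) = (76.146, -64.471) km/h.
Bearing = atan2(76.15, -64.47) = 130.25° clockwise from north.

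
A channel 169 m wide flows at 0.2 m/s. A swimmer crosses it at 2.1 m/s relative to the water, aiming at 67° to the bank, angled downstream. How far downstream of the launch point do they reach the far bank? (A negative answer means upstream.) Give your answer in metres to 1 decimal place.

89.2 m

Perpendicular speed = 1.933 m/s; crossing time = 169 / 1.933 = 87.426 s.
Net downstream speed = 1.021 m/s.
Drift = 1.021 × 87.426 = 89.221 m (downstream).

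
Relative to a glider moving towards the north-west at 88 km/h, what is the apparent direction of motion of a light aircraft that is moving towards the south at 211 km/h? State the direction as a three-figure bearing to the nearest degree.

167°

Taking east as x and north as y: light aircraft velocity = (0.000, -211.000) km/h; glider velocity = (-62.225, 62.225) km/h.
Velocity of light aircraft relative to glider = (0.000, -211.000) − (-62.225, 62.225) = (62.225, -273.225) km/h.
Bearing = atan2(62.23, -273.23) = 167.17° clockwise from north.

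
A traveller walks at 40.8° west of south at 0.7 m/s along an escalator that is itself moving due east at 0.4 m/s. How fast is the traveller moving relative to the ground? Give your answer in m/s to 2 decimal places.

Taking east as x and north as y: escalator velocity = (0.400, 0.000) m/s; traveller velocity relative to escalator = (-0.457, -0.530) m/s.
Velocity relative to ground = (0.400, 0.000) + (-0.457, -0.530) = (-0.057, -0.530) m/s.
Speed = |(-0.057, -0.530)| = 0.533 m/s.

0.53 m/s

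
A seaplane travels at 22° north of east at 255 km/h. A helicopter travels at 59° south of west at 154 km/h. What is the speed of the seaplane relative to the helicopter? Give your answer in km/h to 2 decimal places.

389.19 km/h

Taking east as x and north as y: seaplane velocity = (236.432, 95.525) km/h; helicopter velocity = (-79.316, -132.004) km/h.
Velocity of seaplane relative to helicopter = (236.432, 95.525) − (-79.316, -132.004) = (315.748, 227.528) km/h.
Magnitude = |(315.748, 227.528)| = 389.186 km/h.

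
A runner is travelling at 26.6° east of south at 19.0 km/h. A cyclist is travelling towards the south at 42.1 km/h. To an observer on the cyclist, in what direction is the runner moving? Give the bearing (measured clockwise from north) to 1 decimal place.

018.7°

Taking east as x and north as y: runner velocity = (8.507, -16.989) km/h; cyclist velocity = (0.000, -42.100) km/h.
Velocity of runner relative to cyclist = (8.507, -16.989) − (0.000, -42.100) = (8.507, 25.111) km/h.
Bearing = atan2(8.51, 25.11) = 18.72° clockwise from north.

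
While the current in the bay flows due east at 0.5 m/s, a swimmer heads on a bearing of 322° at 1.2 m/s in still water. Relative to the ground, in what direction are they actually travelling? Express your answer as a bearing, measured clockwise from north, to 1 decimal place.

Taking east as x and north as y: velocity relative to the water = (-0.739, 0.946) m/s; the water relative to ground = (0.500, 0.000) m/s.
Velocity relative to ground = (-0.739, 0.946) + (0.500, 0.000) = (-0.239, 0.946) m/s.
Bearing = atan2(-0.24, 0.95) = 345.83° clockwise from north.

345.8°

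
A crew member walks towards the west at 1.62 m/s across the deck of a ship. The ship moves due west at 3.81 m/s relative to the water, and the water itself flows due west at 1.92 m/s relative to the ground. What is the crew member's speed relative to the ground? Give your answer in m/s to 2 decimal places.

7.35 m/s

In east/north components (m/s): crew member relative to ship = (-1.620, 0.000); ship relative to water = (-3.810, 0.000); water relative to ground = (-1.920, 0.000).
Sum = (-7.350, 0.000) m/s.
Speed = |(-7.350, 0.000)| = 7.350 m/s.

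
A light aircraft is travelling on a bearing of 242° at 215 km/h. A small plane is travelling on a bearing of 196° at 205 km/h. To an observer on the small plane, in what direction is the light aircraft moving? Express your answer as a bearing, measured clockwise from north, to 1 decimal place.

Taking east as x and north as y: light aircraft velocity = (-189.834, -100.936) km/h; small plane velocity = (-56.506, -197.059) km/h.
Velocity of light aircraft relative to small plane = (-189.834, -100.936) − (-56.506, -197.059) = (-133.328, 96.122) km/h.
Bearing = atan2(-133.33, 96.12) = 305.79° clockwise from north.

305.8°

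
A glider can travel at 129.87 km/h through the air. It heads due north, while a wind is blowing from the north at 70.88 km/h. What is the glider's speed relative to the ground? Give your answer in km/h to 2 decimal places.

58.99 km/h

Taking east as x and north as y: velocity relative to the air = (0.000, 129.870) km/h; the air relative to ground = (0.000, -70.880) km/h.
Velocity relative to ground = (0.000, 129.870) + (0.000, -70.880) = (0.000, 58.990) km/h.
Speed = |(0.000, 58.990)| = 58.990 km/h.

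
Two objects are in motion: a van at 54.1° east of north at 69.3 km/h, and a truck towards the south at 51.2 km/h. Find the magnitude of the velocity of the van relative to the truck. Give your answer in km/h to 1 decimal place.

107.6 km/h

Taking east as x and north as y: van velocity = (56.136, 40.636) km/h; truck velocity = (0.000, -51.200) km/h.
Velocity of van relative to truck = (56.136, 40.636) − (0.000, -51.200) = (56.136, 91.836) km/h.
Magnitude = |(56.136, 91.836)| = 107.634 km/h.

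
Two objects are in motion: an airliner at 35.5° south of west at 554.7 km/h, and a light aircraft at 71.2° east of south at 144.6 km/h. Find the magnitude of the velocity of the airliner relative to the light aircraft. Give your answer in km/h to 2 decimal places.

Taking east as x and north as y: airliner velocity = (-451.590, -322.116) km/h; light aircraft velocity = (136.885, -46.600) km/h.
Velocity of airliner relative to light aircraft = (-451.590, -322.116) − (136.885, -46.600) = (-588.475, -275.516) km/h.
Magnitude = |(-588.475, -275.516)| = 649.779 km/h.

649.78 km/h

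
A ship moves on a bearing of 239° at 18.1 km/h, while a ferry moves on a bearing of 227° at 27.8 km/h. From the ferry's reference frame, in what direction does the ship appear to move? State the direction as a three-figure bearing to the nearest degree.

027°

Taking east as x and north as y: ship velocity = (-15.515, -9.322) km/h; ferry velocity = (-20.332, -18.960) km/h.
Velocity of ship relative to ferry = (-15.515, -9.322) − (-20.332, -18.960) = (4.817, 9.637) km/h.
Bearing = atan2(4.82, 9.64) = 26.56° clockwise from north.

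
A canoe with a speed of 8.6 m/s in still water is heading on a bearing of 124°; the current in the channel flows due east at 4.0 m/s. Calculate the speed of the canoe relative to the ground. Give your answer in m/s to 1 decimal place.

12.1 m/s

Taking east as x and north as y: velocity relative to the water = (7.130, -4.809) m/s; the water relative to ground = (4.000, 0.000) m/s.
Velocity relative to ground = (7.130, -4.809) + (4.000, 0.000) = (11.130, -4.809) m/s.
Speed = |(11.130, -4.809)| = 12.124 m/s.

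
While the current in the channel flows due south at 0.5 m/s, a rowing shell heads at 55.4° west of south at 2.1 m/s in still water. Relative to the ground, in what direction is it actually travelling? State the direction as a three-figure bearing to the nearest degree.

Taking east as x and north as y: velocity relative to the water = (-1.729, -1.192) m/s; the water relative to ground = (0.000, -0.500) m/s.
Velocity relative to ground = (-1.729, -1.192) + (0.000, -0.500) = (-1.729, -1.692) m/s.
Bearing = atan2(-1.73, -1.69) = 225.60° clockwise from north.

226°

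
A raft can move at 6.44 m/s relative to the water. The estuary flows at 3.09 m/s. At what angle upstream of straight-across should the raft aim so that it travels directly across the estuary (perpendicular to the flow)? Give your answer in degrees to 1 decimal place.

28.7°

To cancel the current, the upstream component of the raft's velocity must equal the flow: 6.44 sin θ = 3.09.
sin θ = 3.09 / 6.44 = 0.4798.
θ = arcsin(0.4798) = 28.673°.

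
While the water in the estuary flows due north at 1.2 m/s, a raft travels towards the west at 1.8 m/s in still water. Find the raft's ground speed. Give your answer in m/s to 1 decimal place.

2.2 m/s

Taking east as x and north as y: velocity relative to the water = (-1.800, 0.000) m/s; the water relative to ground = (0.000, 1.200) m/s.
Velocity relative to ground = (-1.800, 0.000) + (0.000, 1.200) = (-1.800, 1.200) m/s.
Speed = |(-1.800, 1.200)| = 2.163 m/s.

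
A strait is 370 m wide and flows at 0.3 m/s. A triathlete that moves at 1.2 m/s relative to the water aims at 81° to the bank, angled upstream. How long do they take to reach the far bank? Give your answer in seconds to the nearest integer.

312 s

The component of the triathlete's velocity perpendicular to the bank is 1.2 × sin 81° = 1.185 m/s.
Only the cross-stream component determines the crossing time; the current contributes nothing perpendicular to the bank.
Time = 370 / 1.185 = 312.177 s.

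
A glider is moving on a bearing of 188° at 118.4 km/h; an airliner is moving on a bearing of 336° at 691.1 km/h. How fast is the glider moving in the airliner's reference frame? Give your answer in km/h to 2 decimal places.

793.99 km/h

Taking east as x and north as y: glider velocity = (-16.478, -117.248) km/h; airliner velocity = (-281.096, 631.351) km/h.
Velocity of glider relative to airliner = (-16.478, -117.248) − (-281.096, 631.351) = (264.618, -748.599) km/h.
Magnitude = |(264.618, -748.599)| = 793.992 km/h.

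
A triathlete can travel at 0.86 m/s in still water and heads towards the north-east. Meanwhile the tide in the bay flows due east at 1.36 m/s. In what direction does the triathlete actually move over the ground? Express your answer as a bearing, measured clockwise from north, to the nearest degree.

073°

Taking east as x and north as y: velocity relative to the water = (0.608, 0.608) m/s; the water relative to ground = (1.360, 0.000) m/s.
Velocity relative to ground = (0.608, 0.608) + (1.360, 0.000) = (1.968, 0.608) m/s.
Bearing = atan2(1.97, 0.61) = 72.83° clockwise from north.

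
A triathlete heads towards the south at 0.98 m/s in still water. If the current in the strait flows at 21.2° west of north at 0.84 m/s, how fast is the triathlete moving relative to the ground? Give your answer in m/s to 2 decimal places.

Taking east as x and north as y: velocity relative to the water = (0.000, -0.980) m/s; the water relative to ground = (-0.304, 0.783) m/s.
Velocity relative to ground = (0.000, -0.980) + (-0.304, 0.783) = (-0.304, -0.197) m/s.
Speed = |(-0.304, -0.197)| = 0.362 m/s.

0.36 m/s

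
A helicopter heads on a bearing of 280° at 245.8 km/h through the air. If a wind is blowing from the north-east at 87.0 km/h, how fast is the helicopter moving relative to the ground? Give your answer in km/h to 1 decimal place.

304.2 km/h

Taking east as x and north as y: velocity relative to the air = (-242.066, 42.683) km/h; the air relative to ground = (-61.518, -61.518) km/h.
Velocity relative to ground = (-242.066, 42.683) + (-61.518, -61.518) = (-303.584, -18.836) km/h.
Speed = |(-303.584, -18.836)| = 304.168 km/h.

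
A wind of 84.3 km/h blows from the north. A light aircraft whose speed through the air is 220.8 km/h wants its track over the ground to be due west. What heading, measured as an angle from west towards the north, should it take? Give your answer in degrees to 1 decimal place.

The wind pushes perpendicular to the desired track; the heading must have a component into the wind equal to 84.3 km/h: 220.8 sin θ = 84.3.
sin θ = 0.3818, so θ = 22.445°.

22.4°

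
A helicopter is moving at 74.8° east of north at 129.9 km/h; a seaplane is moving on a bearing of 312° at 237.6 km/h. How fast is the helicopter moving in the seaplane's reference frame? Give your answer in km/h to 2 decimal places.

Taking east as x and north as y: helicopter velocity = (125.356, 34.058) km/h; seaplane velocity = (-176.571, 158.985) km/h.
Velocity of helicopter relative to seaplane = (125.356, 34.058) − (-176.571, 158.985) = (301.927, -124.927) km/h.
Magnitude = |(301.927, -124.927)| = 326.752 km/h.

326.75 km/h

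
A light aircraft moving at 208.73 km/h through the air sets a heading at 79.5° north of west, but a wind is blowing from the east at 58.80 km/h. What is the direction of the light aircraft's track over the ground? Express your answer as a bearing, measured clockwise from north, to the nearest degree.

Taking east as x and north as y: velocity relative to the air = (-38.038, 205.235) km/h; the air relative to ground = (-58.800, 0.000) km/h.
Velocity relative to ground = (-38.038, 205.235) + (-58.800, 0.000) = (-96.838, 205.235) km/h.
Bearing = atan2(-96.84, 205.23) = 334.74° clockwise from north.

335°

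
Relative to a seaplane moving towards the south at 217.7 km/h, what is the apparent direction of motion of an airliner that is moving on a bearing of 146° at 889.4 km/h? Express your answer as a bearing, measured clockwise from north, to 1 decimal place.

136.3°

Taking east as x and north as y: airliner velocity = (497.346, -737.346) km/h; seaplane velocity = (0.000, -217.700) km/h.
Velocity of airliner relative to seaplane = (497.346, -737.346) − (0.000, -217.700) = (497.346, -519.646) km/h.
Bearing = atan2(497.35, -519.65) = 136.26° clockwise from north.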